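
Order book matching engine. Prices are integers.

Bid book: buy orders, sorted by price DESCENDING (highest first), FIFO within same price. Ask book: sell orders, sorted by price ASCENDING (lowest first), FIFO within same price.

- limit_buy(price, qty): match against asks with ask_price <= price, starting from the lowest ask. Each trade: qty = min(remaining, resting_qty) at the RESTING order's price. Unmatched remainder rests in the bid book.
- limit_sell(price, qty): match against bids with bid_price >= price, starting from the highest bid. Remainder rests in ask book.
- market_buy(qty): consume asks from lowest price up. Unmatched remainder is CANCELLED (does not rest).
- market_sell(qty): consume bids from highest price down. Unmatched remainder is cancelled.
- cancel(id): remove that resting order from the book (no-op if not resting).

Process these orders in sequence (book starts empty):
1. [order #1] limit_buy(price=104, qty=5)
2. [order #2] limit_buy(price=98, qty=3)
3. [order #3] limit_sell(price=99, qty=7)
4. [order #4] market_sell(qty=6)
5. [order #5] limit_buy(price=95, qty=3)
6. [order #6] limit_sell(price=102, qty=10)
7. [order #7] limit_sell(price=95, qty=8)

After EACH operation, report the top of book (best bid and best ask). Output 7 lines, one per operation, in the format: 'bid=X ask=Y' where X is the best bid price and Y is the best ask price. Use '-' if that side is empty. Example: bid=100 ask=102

Answer: bid=104 ask=-
bid=104 ask=-
bid=98 ask=99
bid=- ask=99
bid=95 ask=99
bid=95 ask=99
bid=- ask=95

Derivation:
After op 1 [order #1] limit_buy(price=104, qty=5): fills=none; bids=[#1:5@104] asks=[-]
After op 2 [order #2] limit_buy(price=98, qty=3): fills=none; bids=[#1:5@104 #2:3@98] asks=[-]
After op 3 [order #3] limit_sell(price=99, qty=7): fills=#1x#3:5@104; bids=[#2:3@98] asks=[#3:2@99]
After op 4 [order #4] market_sell(qty=6): fills=#2x#4:3@98; bids=[-] asks=[#3:2@99]
After op 5 [order #5] limit_buy(price=95, qty=3): fills=none; bids=[#5:3@95] asks=[#3:2@99]
After op 6 [order #6] limit_sell(price=102, qty=10): fills=none; bids=[#5:3@95] asks=[#3:2@99 #6:10@102]
After op 7 [order #7] limit_sell(price=95, qty=8): fills=#5x#7:3@95; bids=[-] asks=[#7:5@95 #3:2@99 #6:10@102]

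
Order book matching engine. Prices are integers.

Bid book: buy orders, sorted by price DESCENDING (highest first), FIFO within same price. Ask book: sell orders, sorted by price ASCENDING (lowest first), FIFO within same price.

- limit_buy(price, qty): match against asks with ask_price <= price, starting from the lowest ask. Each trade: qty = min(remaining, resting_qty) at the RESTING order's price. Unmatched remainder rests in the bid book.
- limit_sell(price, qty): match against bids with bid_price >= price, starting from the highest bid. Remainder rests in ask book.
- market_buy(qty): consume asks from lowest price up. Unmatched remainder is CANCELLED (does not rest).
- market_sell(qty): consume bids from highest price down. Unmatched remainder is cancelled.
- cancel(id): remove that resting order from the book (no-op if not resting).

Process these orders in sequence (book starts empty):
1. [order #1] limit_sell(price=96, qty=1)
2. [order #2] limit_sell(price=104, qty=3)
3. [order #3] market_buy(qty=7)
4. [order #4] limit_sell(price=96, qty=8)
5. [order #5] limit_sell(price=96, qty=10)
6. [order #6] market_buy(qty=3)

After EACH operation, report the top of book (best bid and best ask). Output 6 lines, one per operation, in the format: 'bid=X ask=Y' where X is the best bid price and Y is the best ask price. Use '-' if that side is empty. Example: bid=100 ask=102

After op 1 [order #1] limit_sell(price=96, qty=1): fills=none; bids=[-] asks=[#1:1@96]
After op 2 [order #2] limit_sell(price=104, qty=3): fills=none; bids=[-] asks=[#1:1@96 #2:3@104]
After op 3 [order #3] market_buy(qty=7): fills=#3x#1:1@96 #3x#2:3@104; bids=[-] asks=[-]
After op 4 [order #4] limit_sell(price=96, qty=8): fills=none; bids=[-] asks=[#4:8@96]
After op 5 [order #5] limit_sell(price=96, qty=10): fills=none; bids=[-] asks=[#4:8@96 #5:10@96]
After op 6 [order #6] market_buy(qty=3): fills=#6x#4:3@96; bids=[-] asks=[#4:5@96 #5:10@96]

Answer: bid=- ask=96
bid=- ask=96
bid=- ask=-
bid=- ask=96
bid=- ask=96
bid=- ask=96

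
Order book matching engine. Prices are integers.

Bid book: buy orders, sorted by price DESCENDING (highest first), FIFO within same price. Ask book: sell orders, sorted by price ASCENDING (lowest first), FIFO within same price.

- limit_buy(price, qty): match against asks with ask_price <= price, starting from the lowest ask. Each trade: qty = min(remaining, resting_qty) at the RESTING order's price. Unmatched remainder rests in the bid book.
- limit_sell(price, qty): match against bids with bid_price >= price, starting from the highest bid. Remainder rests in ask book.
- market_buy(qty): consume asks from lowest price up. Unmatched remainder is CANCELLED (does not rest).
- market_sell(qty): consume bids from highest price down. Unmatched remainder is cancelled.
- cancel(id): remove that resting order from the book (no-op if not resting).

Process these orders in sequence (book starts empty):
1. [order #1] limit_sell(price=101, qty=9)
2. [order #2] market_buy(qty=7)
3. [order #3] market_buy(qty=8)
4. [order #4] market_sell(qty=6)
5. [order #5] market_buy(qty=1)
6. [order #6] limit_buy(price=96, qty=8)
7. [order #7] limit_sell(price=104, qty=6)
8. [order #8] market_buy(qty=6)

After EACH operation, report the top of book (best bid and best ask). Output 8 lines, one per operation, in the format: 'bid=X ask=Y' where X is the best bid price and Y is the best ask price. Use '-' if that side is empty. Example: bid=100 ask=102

Answer: bid=- ask=101
bid=- ask=101
bid=- ask=-
bid=- ask=-
bid=- ask=-
bid=96 ask=-
bid=96 ask=104
bid=96 ask=-

Derivation:
After op 1 [order #1] limit_sell(price=101, qty=9): fills=none; bids=[-] asks=[#1:9@101]
After op 2 [order #2] market_buy(qty=7): fills=#2x#1:7@101; bids=[-] asks=[#1:2@101]
After op 3 [order #3] market_buy(qty=8): fills=#3x#1:2@101; bids=[-] asks=[-]
After op 4 [order #4] market_sell(qty=6): fills=none; bids=[-] asks=[-]
After op 5 [order #5] market_buy(qty=1): fills=none; bids=[-] asks=[-]
After op 6 [order #6] limit_buy(price=96, qty=8): fills=none; bids=[#6:8@96] asks=[-]
After op 7 [order #7] limit_sell(price=104, qty=6): fills=none; bids=[#6:8@96] asks=[#7:6@104]
After op 8 [order #8] market_buy(qty=6): fills=#8x#7:6@104; bids=[#6:8@96] asks=[-]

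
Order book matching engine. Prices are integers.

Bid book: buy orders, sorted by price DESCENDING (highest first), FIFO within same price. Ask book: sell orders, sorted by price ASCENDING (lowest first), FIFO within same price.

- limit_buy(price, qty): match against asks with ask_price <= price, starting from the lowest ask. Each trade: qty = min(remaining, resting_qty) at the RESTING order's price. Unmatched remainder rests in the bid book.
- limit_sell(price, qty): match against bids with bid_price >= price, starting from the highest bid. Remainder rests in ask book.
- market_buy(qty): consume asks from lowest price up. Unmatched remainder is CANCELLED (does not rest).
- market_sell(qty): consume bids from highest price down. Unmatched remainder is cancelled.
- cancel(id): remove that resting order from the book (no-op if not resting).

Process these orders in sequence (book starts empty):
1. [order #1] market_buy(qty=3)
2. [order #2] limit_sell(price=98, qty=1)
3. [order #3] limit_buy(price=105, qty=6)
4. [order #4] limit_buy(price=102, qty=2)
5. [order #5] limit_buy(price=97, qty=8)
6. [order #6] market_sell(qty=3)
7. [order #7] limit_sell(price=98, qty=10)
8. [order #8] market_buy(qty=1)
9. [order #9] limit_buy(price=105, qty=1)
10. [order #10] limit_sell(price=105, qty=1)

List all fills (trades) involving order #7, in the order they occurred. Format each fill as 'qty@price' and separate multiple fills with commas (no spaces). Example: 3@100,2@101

Answer: 2@105,2@102,1@98,1@98

Derivation:
After op 1 [order #1] market_buy(qty=3): fills=none; bids=[-] asks=[-]
After op 2 [order #2] limit_sell(price=98, qty=1): fills=none; bids=[-] asks=[#2:1@98]
After op 3 [order #3] limit_buy(price=105, qty=6): fills=#3x#2:1@98; bids=[#3:5@105] asks=[-]
After op 4 [order #4] limit_buy(price=102, qty=2): fills=none; bids=[#3:5@105 #4:2@102] asks=[-]
After op 5 [order #5] limit_buy(price=97, qty=8): fills=none; bids=[#3:5@105 #4:2@102 #5:8@97] asks=[-]
After op 6 [order #6] market_sell(qty=3): fills=#3x#6:3@105; bids=[#3:2@105 #4:2@102 #5:8@97] asks=[-]
After op 7 [order #7] limit_sell(price=98, qty=10): fills=#3x#7:2@105 #4x#7:2@102; bids=[#5:8@97] asks=[#7:6@98]
After op 8 [order #8] market_buy(qty=1): fills=#8x#7:1@98; bids=[#5:8@97] asks=[#7:5@98]
After op 9 [order #9] limit_buy(price=105, qty=1): fills=#9x#7:1@98; bids=[#5:8@97] asks=[#7:4@98]
After op 10 [order #10] limit_sell(price=105, qty=1): fills=none; bids=[#5:8@97] asks=[#7:4@98 #10:1@105]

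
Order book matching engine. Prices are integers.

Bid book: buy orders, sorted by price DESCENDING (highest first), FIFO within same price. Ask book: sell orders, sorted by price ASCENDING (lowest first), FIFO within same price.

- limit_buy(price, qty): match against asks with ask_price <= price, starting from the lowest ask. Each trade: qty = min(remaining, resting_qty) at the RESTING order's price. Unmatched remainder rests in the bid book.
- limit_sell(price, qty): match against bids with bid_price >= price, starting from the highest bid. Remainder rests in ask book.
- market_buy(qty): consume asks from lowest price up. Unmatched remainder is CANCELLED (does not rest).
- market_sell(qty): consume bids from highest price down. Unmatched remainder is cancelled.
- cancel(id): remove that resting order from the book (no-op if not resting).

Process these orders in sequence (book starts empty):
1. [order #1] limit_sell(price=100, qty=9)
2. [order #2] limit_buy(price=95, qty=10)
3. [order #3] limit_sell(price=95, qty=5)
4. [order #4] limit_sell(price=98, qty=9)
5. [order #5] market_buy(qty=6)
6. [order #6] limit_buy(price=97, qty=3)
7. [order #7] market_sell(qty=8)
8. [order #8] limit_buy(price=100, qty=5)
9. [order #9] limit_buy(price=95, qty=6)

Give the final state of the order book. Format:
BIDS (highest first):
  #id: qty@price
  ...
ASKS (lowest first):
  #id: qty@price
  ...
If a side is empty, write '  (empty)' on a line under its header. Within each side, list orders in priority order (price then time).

After op 1 [order #1] limit_sell(price=100, qty=9): fills=none; bids=[-] asks=[#1:9@100]
After op 2 [order #2] limit_buy(price=95, qty=10): fills=none; bids=[#2:10@95] asks=[#1:9@100]
After op 3 [order #3] limit_sell(price=95, qty=5): fills=#2x#3:5@95; bids=[#2:5@95] asks=[#1:9@100]
After op 4 [order #4] limit_sell(price=98, qty=9): fills=none; bids=[#2:5@95] asks=[#4:9@98 #1:9@100]
After op 5 [order #5] market_buy(qty=6): fills=#5x#4:6@98; bids=[#2:5@95] asks=[#4:3@98 #1:9@100]
After op 6 [order #6] limit_buy(price=97, qty=3): fills=none; bids=[#6:3@97 #2:5@95] asks=[#4:3@98 #1:9@100]
After op 7 [order #7] market_sell(qty=8): fills=#6x#7:3@97 #2x#7:5@95; bids=[-] asks=[#4:3@98 #1:9@100]
After op 8 [order #8] limit_buy(price=100, qty=5): fills=#8x#4:3@98 #8x#1:2@100; bids=[-] asks=[#1:7@100]
After op 9 [order #9] limit_buy(price=95, qty=6): fills=none; bids=[#9:6@95] asks=[#1:7@100]

Answer: BIDS (highest first):
  #9: 6@95
ASKS (lowest first):
  #1: 7@100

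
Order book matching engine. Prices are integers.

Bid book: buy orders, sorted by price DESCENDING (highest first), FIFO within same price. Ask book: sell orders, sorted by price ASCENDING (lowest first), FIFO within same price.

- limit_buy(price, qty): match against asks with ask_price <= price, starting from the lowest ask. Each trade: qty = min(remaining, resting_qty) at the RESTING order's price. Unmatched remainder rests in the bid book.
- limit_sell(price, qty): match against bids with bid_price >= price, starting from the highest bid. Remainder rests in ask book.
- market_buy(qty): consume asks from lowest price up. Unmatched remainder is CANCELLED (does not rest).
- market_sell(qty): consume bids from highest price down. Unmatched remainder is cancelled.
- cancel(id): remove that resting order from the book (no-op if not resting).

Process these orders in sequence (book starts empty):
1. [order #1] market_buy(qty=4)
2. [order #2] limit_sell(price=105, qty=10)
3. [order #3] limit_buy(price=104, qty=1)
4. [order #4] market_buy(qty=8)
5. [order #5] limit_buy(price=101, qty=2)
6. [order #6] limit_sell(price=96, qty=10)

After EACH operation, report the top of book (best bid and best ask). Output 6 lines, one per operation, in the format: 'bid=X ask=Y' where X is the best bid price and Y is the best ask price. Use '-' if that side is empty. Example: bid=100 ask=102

Answer: bid=- ask=-
bid=- ask=105
bid=104 ask=105
bid=104 ask=105
bid=104 ask=105
bid=- ask=96

Derivation:
After op 1 [order #1] market_buy(qty=4): fills=none; bids=[-] asks=[-]
After op 2 [order #2] limit_sell(price=105, qty=10): fills=none; bids=[-] asks=[#2:10@105]
After op 3 [order #3] limit_buy(price=104, qty=1): fills=none; bids=[#3:1@104] asks=[#2:10@105]
After op 4 [order #4] market_buy(qty=8): fills=#4x#2:8@105; bids=[#3:1@104] asks=[#2:2@105]
After op 5 [order #5] limit_buy(price=101, qty=2): fills=none; bids=[#3:1@104 #5:2@101] asks=[#2:2@105]
After op 6 [order #6] limit_sell(price=96, qty=10): fills=#3x#6:1@104 #5x#6:2@101; bids=[-] asks=[#6:7@96 #2:2@105]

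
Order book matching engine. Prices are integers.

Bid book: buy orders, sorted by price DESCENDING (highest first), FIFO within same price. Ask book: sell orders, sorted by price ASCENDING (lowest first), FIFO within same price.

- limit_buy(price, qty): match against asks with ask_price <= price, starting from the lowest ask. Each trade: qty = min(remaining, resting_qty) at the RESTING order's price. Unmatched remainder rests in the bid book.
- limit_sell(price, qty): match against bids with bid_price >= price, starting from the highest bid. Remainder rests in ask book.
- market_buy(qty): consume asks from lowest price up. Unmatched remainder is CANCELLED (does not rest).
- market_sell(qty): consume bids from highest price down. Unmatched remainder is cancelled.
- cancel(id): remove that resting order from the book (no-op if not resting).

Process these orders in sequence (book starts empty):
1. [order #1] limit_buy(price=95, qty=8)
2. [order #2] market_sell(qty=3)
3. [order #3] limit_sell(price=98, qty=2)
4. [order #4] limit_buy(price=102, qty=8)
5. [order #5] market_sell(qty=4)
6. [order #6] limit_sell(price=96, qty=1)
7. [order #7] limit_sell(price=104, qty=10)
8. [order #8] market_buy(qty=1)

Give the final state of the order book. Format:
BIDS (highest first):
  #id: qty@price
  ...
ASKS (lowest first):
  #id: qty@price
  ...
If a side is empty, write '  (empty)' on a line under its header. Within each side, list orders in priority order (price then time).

After op 1 [order #1] limit_buy(price=95, qty=8): fills=none; bids=[#1:8@95] asks=[-]
After op 2 [order #2] market_sell(qty=3): fills=#1x#2:3@95; bids=[#1:5@95] asks=[-]
After op 3 [order #3] limit_sell(price=98, qty=2): fills=none; bids=[#1:5@95] asks=[#3:2@98]
After op 4 [order #4] limit_buy(price=102, qty=8): fills=#4x#3:2@98; bids=[#4:6@102 #1:5@95] asks=[-]
After op 5 [order #5] market_sell(qty=4): fills=#4x#5:4@102; bids=[#4:2@102 #1:5@95] asks=[-]
After op 6 [order #6] limit_sell(price=96, qty=1): fills=#4x#6:1@102; bids=[#4:1@102 #1:5@95] asks=[-]
After op 7 [order #7] limit_sell(price=104, qty=10): fills=none; bids=[#4:1@102 #1:5@95] asks=[#7:10@104]
After op 8 [order #8] market_buy(qty=1): fills=#8x#7:1@104; bids=[#4:1@102 #1:5@95] asks=[#7:9@104]

Answer: BIDS (highest first):
  #4: 1@102
  #1: 5@95
ASKS (lowest first):
  #7: 9@104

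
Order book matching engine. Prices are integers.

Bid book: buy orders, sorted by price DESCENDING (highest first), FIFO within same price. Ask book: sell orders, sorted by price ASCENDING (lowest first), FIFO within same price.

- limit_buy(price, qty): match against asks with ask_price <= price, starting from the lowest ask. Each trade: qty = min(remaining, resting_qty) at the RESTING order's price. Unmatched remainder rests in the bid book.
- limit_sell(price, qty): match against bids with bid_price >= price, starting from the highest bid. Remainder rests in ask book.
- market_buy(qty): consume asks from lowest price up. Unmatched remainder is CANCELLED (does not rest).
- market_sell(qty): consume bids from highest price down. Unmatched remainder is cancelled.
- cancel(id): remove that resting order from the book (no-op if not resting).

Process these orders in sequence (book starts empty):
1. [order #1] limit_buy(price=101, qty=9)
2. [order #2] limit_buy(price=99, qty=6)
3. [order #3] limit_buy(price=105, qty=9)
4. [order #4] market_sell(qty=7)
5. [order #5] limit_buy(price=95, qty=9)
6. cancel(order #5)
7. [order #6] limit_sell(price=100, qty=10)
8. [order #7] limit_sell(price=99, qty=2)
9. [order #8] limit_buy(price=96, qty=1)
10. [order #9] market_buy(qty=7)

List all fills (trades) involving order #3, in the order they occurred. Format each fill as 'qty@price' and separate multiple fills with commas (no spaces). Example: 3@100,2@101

Answer: 7@105,2@105

Derivation:
After op 1 [order #1] limit_buy(price=101, qty=9): fills=none; bids=[#1:9@101] asks=[-]
After op 2 [order #2] limit_buy(price=99, qty=6): fills=none; bids=[#1:9@101 #2:6@99] asks=[-]
After op 3 [order #3] limit_buy(price=105, qty=9): fills=none; bids=[#3:9@105 #1:9@101 #2:6@99] asks=[-]
After op 4 [order #4] market_sell(qty=7): fills=#3x#4:7@105; bids=[#3:2@105 #1:9@101 #2:6@99] asks=[-]
After op 5 [order #5] limit_buy(price=95, qty=9): fills=none; bids=[#3:2@105 #1:9@101 #2:6@99 #5:9@95] asks=[-]
After op 6 cancel(order #5): fills=none; bids=[#3:2@105 #1:9@101 #2:6@99] asks=[-]
After op 7 [order #6] limit_sell(price=100, qty=10): fills=#3x#6:2@105 #1x#6:8@101; bids=[#1:1@101 #2:6@99] asks=[-]
After op 8 [order #7] limit_sell(price=99, qty=2): fills=#1x#7:1@101 #2x#7:1@99; bids=[#2:5@99] asks=[-]
After op 9 [order #8] limit_buy(price=96, qty=1): fills=none; bids=[#2:5@99 #8:1@96] asks=[-]
After op 10 [order #9] market_buy(qty=7): fills=none; bids=[#2:5@99 #8:1@96] asks=[-]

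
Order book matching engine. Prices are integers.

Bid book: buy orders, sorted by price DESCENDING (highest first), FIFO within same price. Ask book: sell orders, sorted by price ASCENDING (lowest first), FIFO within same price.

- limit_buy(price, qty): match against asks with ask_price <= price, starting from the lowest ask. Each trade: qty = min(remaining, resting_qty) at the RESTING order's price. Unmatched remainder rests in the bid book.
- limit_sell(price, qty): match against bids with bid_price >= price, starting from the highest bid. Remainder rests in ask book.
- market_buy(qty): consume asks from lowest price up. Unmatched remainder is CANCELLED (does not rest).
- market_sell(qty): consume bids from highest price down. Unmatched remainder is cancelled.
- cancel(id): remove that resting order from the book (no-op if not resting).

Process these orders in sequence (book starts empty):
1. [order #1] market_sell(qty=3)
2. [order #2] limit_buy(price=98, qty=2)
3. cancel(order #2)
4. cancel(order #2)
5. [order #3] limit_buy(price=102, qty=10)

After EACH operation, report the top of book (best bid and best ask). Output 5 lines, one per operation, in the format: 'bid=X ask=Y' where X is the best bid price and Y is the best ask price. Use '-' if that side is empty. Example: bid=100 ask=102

After op 1 [order #1] market_sell(qty=3): fills=none; bids=[-] asks=[-]
After op 2 [order #2] limit_buy(price=98, qty=2): fills=none; bids=[#2:2@98] asks=[-]
After op 3 cancel(order #2): fills=none; bids=[-] asks=[-]
After op 4 cancel(order #2): fills=none; bids=[-] asks=[-]
After op 5 [order #3] limit_buy(price=102, qty=10): fills=none; bids=[#3:10@102] asks=[-]

Answer: bid=- ask=-
bid=98 ask=-
bid=- ask=-
bid=- ask=-
bid=102 ask=-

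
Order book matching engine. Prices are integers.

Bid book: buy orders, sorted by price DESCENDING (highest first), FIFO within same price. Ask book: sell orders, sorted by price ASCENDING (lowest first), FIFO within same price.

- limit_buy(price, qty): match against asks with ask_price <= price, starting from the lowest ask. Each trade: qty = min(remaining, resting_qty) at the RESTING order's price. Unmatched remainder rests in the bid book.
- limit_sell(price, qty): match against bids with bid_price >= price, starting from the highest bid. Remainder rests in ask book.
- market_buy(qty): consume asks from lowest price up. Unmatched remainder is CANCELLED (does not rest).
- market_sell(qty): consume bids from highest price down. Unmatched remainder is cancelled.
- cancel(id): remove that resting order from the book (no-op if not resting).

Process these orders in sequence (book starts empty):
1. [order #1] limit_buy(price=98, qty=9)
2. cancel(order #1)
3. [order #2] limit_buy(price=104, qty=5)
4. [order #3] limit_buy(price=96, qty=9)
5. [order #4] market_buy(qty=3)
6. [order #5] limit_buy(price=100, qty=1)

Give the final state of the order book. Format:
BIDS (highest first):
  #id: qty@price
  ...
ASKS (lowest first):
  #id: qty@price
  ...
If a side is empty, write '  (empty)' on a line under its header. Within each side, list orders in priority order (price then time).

Answer: BIDS (highest first):
  #2: 5@104
  #5: 1@100
  #3: 9@96
ASKS (lowest first):
  (empty)

Derivation:
After op 1 [order #1] limit_buy(price=98, qty=9): fills=none; bids=[#1:9@98] asks=[-]
After op 2 cancel(order #1): fills=none; bids=[-] asks=[-]
After op 3 [order #2] limit_buy(price=104, qty=5): fills=none; bids=[#2:5@104] asks=[-]
After op 4 [order #3] limit_buy(price=96, qty=9): fills=none; bids=[#2:5@104 #3:9@96] asks=[-]
After op 5 [order #4] market_buy(qty=3): fills=none; bids=[#2:5@104 #3:9@96] asks=[-]
After op 6 [order #5] limit_buy(price=100, qty=1): fills=none; bids=[#2:5@104 #5:1@100 #3:9@96] asks=[-]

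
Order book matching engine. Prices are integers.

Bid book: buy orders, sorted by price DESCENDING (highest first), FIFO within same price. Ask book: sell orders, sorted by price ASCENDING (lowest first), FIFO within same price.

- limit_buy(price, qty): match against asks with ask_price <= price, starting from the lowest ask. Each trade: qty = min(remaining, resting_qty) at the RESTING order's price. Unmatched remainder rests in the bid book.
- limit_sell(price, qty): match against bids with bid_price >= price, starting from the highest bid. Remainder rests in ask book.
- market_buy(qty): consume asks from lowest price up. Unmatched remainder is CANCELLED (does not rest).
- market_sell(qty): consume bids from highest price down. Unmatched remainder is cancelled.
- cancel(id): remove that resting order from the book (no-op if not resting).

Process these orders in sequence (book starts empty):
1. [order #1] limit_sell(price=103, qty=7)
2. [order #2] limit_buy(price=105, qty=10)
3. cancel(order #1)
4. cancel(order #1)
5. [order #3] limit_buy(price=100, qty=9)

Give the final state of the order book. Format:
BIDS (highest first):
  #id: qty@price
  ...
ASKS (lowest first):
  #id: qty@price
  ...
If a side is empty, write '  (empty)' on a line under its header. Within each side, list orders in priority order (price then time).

After op 1 [order #1] limit_sell(price=103, qty=7): fills=none; bids=[-] asks=[#1:7@103]
After op 2 [order #2] limit_buy(price=105, qty=10): fills=#2x#1:7@103; bids=[#2:3@105] asks=[-]
After op 3 cancel(order #1): fills=none; bids=[#2:3@105] asks=[-]
After op 4 cancel(order #1): fills=none; bids=[#2:3@105] asks=[-]
After op 5 [order #3] limit_buy(price=100, qty=9): fills=none; bids=[#2:3@105 #3:9@100] asks=[-]

Answer: BIDS (highest first):
  #2: 3@105
  #3: 9@100
ASKS (lowest first):
  (empty)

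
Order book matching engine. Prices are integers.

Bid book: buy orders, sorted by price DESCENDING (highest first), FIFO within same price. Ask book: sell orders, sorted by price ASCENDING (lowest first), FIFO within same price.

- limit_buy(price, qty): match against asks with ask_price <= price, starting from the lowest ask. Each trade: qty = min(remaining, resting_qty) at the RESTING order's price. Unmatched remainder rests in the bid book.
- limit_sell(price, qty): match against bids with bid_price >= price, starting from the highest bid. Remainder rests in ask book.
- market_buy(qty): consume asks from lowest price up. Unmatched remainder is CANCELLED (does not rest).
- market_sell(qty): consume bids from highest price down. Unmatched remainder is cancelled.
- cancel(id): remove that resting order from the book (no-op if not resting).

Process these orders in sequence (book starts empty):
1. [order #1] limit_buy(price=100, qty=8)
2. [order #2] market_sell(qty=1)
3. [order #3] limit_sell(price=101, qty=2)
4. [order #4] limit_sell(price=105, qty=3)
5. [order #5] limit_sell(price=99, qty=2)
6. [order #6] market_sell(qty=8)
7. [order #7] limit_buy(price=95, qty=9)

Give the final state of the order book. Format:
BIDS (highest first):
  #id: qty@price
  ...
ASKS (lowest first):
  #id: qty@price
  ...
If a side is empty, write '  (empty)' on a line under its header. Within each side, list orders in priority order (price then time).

Answer: BIDS (highest first):
  #7: 9@95
ASKS (lowest first):
  #3: 2@101
  #4: 3@105

Derivation:
After op 1 [order #1] limit_buy(price=100, qty=8): fills=none; bids=[#1:8@100] asks=[-]
After op 2 [order #2] market_sell(qty=1): fills=#1x#2:1@100; bids=[#1:7@100] asks=[-]
After op 3 [order #3] limit_sell(price=101, qty=2): fills=none; bids=[#1:7@100] asks=[#3:2@101]
After op 4 [order #4] limit_sell(price=105, qty=3): fills=none; bids=[#1:7@100] asks=[#3:2@101 #4:3@105]
After op 5 [order #5] limit_sell(price=99, qty=2): fills=#1x#5:2@100; bids=[#1:5@100] asks=[#3:2@101 #4:3@105]
After op 6 [order #6] market_sell(qty=8): fills=#1x#6:5@100; bids=[-] asks=[#3:2@101 #4:3@105]
After op 7 [order #7] limit_buy(price=95, qty=9): fills=none; bids=[#7:9@95] asks=[#3:2@101 #4:3@105]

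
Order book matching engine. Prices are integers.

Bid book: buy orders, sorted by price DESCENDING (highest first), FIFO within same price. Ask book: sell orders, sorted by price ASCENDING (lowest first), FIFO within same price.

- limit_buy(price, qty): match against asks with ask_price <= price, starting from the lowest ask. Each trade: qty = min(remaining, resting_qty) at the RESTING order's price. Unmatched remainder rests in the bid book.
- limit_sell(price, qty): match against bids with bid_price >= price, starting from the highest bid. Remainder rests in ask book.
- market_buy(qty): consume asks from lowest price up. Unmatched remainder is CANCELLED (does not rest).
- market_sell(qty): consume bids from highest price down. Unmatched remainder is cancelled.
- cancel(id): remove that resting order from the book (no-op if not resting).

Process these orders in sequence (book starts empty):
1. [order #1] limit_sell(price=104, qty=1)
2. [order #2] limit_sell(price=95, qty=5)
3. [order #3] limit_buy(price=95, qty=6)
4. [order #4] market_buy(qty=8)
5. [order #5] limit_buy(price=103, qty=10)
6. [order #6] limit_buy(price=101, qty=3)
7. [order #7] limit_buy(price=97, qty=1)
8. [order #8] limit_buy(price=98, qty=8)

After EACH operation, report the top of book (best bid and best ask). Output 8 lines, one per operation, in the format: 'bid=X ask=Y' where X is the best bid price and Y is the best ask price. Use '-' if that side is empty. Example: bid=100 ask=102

After op 1 [order #1] limit_sell(price=104, qty=1): fills=none; bids=[-] asks=[#1:1@104]
After op 2 [order #2] limit_sell(price=95, qty=5): fills=none; bids=[-] asks=[#2:5@95 #1:1@104]
After op 3 [order #3] limit_buy(price=95, qty=6): fills=#3x#2:5@95; bids=[#3:1@95] asks=[#1:1@104]
After op 4 [order #4] market_buy(qty=8): fills=#4x#1:1@104; bids=[#3:1@95] asks=[-]
After op 5 [order #5] limit_buy(price=103, qty=10): fills=none; bids=[#5:10@103 #3:1@95] asks=[-]
After op 6 [order #6] limit_buy(price=101, qty=3): fills=none; bids=[#5:10@103 #6:3@101 #3:1@95] asks=[-]
After op 7 [order #7] limit_buy(price=97, qty=1): fills=none; bids=[#5:10@103 #6:3@101 #7:1@97 #3:1@95] asks=[-]
After op 8 [order #8] limit_buy(price=98, qty=8): fills=none; bids=[#5:10@103 #6:3@101 #8:8@98 #7:1@97 #3:1@95] asks=[-]

Answer: bid=- ask=104
bid=- ask=95
bid=95 ask=104
bid=95 ask=-
bid=103 ask=-
bid=103 ask=-
bid=103 ask=-
bid=103 ask=-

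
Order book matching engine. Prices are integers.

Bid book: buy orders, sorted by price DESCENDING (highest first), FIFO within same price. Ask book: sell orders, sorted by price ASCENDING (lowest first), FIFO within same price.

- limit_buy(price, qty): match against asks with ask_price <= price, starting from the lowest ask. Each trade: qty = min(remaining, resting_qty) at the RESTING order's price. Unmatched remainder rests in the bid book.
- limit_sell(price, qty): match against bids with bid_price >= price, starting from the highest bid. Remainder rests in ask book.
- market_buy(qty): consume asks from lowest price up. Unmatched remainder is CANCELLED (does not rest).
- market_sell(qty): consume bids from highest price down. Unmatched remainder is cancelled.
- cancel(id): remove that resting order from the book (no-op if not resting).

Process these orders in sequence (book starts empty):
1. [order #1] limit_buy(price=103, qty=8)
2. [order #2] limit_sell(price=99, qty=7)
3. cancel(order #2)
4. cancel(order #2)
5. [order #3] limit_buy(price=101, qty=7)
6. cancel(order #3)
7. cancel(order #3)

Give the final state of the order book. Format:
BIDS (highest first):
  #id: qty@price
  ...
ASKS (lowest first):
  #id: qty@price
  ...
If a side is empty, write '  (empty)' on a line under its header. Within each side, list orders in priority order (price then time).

After op 1 [order #1] limit_buy(price=103, qty=8): fills=none; bids=[#1:8@103] asks=[-]
After op 2 [order #2] limit_sell(price=99, qty=7): fills=#1x#2:7@103; bids=[#1:1@103] asks=[-]
After op 3 cancel(order #2): fills=none; bids=[#1:1@103] asks=[-]
After op 4 cancel(order #2): fills=none; bids=[#1:1@103] asks=[-]
After op 5 [order #3] limit_buy(price=101, qty=7): fills=none; bids=[#1:1@103 #3:7@101] asks=[-]
After op 6 cancel(order #3): fills=none; bids=[#1:1@103] asks=[-]
After op 7 cancel(order #3): fills=none; bids=[#1:1@103] asks=[-]

Answer: BIDS (highest first):
  #1: 1@103
ASKS (lowest first):
  (empty)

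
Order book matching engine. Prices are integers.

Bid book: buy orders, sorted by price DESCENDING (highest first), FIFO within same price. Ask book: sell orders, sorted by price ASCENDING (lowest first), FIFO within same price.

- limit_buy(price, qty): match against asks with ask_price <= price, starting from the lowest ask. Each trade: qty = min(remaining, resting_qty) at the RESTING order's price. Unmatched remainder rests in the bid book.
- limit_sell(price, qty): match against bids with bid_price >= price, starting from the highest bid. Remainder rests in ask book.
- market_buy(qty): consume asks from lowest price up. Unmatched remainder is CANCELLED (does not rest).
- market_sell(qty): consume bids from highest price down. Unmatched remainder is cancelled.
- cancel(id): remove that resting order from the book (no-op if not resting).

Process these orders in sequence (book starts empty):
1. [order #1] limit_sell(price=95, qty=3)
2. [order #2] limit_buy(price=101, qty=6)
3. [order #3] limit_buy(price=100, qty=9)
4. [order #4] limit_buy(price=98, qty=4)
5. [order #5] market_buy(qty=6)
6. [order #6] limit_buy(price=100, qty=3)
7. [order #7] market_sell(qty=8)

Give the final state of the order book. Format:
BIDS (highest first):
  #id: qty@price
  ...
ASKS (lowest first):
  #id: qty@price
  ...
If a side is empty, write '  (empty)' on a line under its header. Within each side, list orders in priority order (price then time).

After op 1 [order #1] limit_sell(price=95, qty=3): fills=none; bids=[-] asks=[#1:3@95]
After op 2 [order #2] limit_buy(price=101, qty=6): fills=#2x#1:3@95; bids=[#2:3@101] asks=[-]
After op 3 [order #3] limit_buy(price=100, qty=9): fills=none; bids=[#2:3@101 #3:9@100] asks=[-]
After op 4 [order #4] limit_buy(price=98, qty=4): fills=none; bids=[#2:3@101 #3:9@100 #4:4@98] asks=[-]
After op 5 [order #5] market_buy(qty=6): fills=none; bids=[#2:3@101 #3:9@100 #4:4@98] asks=[-]
After op 6 [order #6] limit_buy(price=100, qty=3): fills=none; bids=[#2:3@101 #3:9@100 #6:3@100 #4:4@98] asks=[-]
After op 7 [order #7] market_sell(qty=8): fills=#2x#7:3@101 #3x#7:5@100; bids=[#3:4@100 #6:3@100 #4:4@98] asks=[-]

Answer: BIDS (highest first):
  #3: 4@100
  #6: 3@100
  #4: 4@98
ASKS (lowest first):
  (empty)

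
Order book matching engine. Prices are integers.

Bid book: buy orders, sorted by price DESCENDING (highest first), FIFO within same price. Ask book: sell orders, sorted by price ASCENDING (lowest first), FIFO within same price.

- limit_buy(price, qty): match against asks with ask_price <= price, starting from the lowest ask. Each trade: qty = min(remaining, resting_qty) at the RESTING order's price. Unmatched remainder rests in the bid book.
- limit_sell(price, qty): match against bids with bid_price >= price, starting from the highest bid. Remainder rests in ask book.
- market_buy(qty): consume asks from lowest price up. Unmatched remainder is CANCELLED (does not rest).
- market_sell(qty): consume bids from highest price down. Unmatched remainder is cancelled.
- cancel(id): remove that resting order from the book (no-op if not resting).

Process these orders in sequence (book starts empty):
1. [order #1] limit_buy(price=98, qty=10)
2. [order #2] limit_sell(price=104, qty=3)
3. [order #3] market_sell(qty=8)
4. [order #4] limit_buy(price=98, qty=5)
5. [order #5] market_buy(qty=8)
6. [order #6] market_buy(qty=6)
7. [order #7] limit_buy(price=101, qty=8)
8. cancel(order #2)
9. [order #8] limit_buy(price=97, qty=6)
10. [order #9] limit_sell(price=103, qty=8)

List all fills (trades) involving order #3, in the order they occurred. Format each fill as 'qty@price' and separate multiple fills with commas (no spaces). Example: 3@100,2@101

After op 1 [order #1] limit_buy(price=98, qty=10): fills=none; bids=[#1:10@98] asks=[-]
After op 2 [order #2] limit_sell(price=104, qty=3): fills=none; bids=[#1:10@98] asks=[#2:3@104]
After op 3 [order #3] market_sell(qty=8): fills=#1x#3:8@98; bids=[#1:2@98] asks=[#2:3@104]
After op 4 [order #4] limit_buy(price=98, qty=5): fills=none; bids=[#1:2@98 #4:5@98] asks=[#2:3@104]
After op 5 [order #5] market_buy(qty=8): fills=#5x#2:3@104; bids=[#1:2@98 #4:5@98] asks=[-]
After op 6 [order #6] market_buy(qty=6): fills=none; bids=[#1:2@98 #4:5@98] asks=[-]
After op 7 [order #7] limit_buy(price=101, qty=8): fills=none; bids=[#7:8@101 #1:2@98 #4:5@98] asks=[-]
After op 8 cancel(order #2): fills=none; bids=[#7:8@101 #1:2@98 #4:5@98] asks=[-]
After op 9 [order #8] limit_buy(price=97, qty=6): fills=none; bids=[#7:8@101 #1:2@98 #4:5@98 #8:6@97] asks=[-]
After op 10 [order #9] limit_sell(price=103, qty=8): fills=none; bids=[#7:8@101 #1:2@98 #4:5@98 #8:6@97] asks=[#9:8@103]

Answer: 8@98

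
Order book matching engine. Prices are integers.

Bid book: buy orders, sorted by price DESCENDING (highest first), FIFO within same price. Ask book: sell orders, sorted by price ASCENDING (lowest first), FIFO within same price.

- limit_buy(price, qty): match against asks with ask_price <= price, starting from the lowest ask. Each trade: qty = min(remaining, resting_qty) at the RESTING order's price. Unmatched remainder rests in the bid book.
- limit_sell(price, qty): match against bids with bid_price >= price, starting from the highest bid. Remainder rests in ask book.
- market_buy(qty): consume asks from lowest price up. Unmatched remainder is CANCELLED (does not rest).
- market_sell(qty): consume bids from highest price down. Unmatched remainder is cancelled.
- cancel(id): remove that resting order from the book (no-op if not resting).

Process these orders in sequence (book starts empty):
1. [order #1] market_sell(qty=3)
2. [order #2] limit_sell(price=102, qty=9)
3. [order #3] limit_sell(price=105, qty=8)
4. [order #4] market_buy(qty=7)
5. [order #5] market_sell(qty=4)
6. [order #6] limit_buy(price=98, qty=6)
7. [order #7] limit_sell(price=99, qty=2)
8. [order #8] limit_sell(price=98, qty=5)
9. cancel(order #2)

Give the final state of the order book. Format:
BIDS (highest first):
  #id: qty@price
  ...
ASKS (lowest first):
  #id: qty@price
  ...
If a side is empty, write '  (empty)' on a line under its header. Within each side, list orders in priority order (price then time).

After op 1 [order #1] market_sell(qty=3): fills=none; bids=[-] asks=[-]
After op 2 [order #2] limit_sell(price=102, qty=9): fills=none; bids=[-] asks=[#2:9@102]
After op 3 [order #3] limit_sell(price=105, qty=8): fills=none; bids=[-] asks=[#2:9@102 #3:8@105]
After op 4 [order #4] market_buy(qty=7): fills=#4x#2:7@102; bids=[-] asks=[#2:2@102 #3:8@105]
After op 5 [order #5] market_sell(qty=4): fills=none; bids=[-] asks=[#2:2@102 #3:8@105]
After op 6 [order #6] limit_buy(price=98, qty=6): fills=none; bids=[#6:6@98] asks=[#2:2@102 #3:8@105]
After op 7 [order #7] limit_sell(price=99, qty=2): fills=none; bids=[#6:6@98] asks=[#7:2@99 #2:2@102 #3:8@105]
After op 8 [order #8] limit_sell(price=98, qty=5): fills=#6x#8:5@98; bids=[#6:1@98] asks=[#7:2@99 #2:2@102 #3:8@105]
After op 9 cancel(order #2): fills=none; bids=[#6:1@98] asks=[#7:2@99 #3:8@105]

Answer: BIDS (highest first):
  #6: 1@98
ASKS (lowest first):
  #7: 2@99
  #3: 8@105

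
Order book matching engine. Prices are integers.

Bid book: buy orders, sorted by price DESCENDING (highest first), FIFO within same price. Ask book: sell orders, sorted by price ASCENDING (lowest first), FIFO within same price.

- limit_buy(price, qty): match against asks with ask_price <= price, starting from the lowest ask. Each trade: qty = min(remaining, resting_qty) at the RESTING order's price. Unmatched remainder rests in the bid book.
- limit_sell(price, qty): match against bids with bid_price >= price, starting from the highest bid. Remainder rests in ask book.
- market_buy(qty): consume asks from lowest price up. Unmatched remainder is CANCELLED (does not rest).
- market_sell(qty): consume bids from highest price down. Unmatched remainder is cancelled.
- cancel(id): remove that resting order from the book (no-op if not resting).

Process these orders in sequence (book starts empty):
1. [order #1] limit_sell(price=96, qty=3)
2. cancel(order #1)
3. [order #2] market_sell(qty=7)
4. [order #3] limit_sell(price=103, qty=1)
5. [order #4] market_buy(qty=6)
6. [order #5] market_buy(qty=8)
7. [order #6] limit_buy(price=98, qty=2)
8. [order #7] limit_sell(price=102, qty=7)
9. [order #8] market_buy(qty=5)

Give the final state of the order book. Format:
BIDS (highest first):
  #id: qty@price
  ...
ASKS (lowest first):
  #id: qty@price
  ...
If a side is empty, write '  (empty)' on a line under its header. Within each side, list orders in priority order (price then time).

After op 1 [order #1] limit_sell(price=96, qty=3): fills=none; bids=[-] asks=[#1:3@96]
After op 2 cancel(order #1): fills=none; bids=[-] asks=[-]
After op 3 [order #2] market_sell(qty=7): fills=none; bids=[-] asks=[-]
After op 4 [order #3] limit_sell(price=103, qty=1): fills=none; bids=[-] asks=[#3:1@103]
After op 5 [order #4] market_buy(qty=6): fills=#4x#3:1@103; bids=[-] asks=[-]
After op 6 [order #5] market_buy(qty=8): fills=none; bids=[-] asks=[-]
After op 7 [order #6] limit_buy(price=98, qty=2): fills=none; bids=[#6:2@98] asks=[-]
After op 8 [order #7] limit_sell(price=102, qty=7): fills=none; bids=[#6:2@98] asks=[#7:7@102]
After op 9 [order #8] market_buy(qty=5): fills=#8x#7:5@102; bids=[#6:2@98] asks=[#7:2@102]

Answer: BIDS (highest first):
  #6: 2@98
ASKS (lowest first):
  #7: 2@102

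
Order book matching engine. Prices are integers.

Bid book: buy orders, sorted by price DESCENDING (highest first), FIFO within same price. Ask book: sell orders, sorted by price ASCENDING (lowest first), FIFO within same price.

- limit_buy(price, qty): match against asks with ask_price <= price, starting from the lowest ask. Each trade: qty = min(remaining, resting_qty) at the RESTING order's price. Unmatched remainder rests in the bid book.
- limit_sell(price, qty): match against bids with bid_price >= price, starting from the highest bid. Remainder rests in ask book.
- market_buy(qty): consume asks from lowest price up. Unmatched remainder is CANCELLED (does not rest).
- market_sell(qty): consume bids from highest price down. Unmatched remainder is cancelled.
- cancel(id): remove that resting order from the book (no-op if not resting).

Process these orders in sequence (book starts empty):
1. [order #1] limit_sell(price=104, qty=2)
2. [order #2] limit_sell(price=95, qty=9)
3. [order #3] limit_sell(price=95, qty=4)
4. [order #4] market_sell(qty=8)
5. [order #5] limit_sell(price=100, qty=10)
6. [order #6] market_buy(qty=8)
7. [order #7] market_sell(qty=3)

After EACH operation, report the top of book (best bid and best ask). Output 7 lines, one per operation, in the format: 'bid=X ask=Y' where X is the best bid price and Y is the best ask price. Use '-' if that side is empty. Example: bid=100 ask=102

Answer: bid=- ask=104
bid=- ask=95
bid=- ask=95
bid=- ask=95
bid=- ask=95
bid=- ask=95
bid=- ask=95

Derivation:
After op 1 [order #1] limit_sell(price=104, qty=2): fills=none; bids=[-] asks=[#1:2@104]
After op 2 [order #2] limit_sell(price=95, qty=9): fills=none; bids=[-] asks=[#2:9@95 #1:2@104]
After op 3 [order #3] limit_sell(price=95, qty=4): fills=none; bids=[-] asks=[#2:9@95 #3:4@95 #1:2@104]
After op 4 [order #4] market_sell(qty=8): fills=none; bids=[-] asks=[#2:9@95 #3:4@95 #1:2@104]
After op 5 [order #5] limit_sell(price=100, qty=10): fills=none; bids=[-] asks=[#2:9@95 #3:4@95 #5:10@100 #1:2@104]
After op 6 [order #6] market_buy(qty=8): fills=#6x#2:8@95; bids=[-] asks=[#2:1@95 #3:4@95 #5:10@100 #1:2@104]
After op 7 [order #7] market_sell(qty=3): fills=none; bids=[-] asks=[#2:1@95 #3:4@95 #5:10@100 #1:2@104]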